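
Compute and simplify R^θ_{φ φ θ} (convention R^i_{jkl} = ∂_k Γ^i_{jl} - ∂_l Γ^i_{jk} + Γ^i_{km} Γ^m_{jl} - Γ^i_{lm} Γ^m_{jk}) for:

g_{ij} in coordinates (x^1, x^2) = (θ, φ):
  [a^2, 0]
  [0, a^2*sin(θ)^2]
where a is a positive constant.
Non-zero Christoffel symbols (Γ^k_{ij} = Γ^k_{ji}):
Γ^θ_{φ φ} = -sin(2*θ)/2
Γ^φ_{θ φ} = 1/tan(θ)
R^θ_{φ φ θ} = ∂_φ Γ^θ_{φ θ} - ∂_θ Γ^θ_{φ φ} + Γ^θ_{φ m} Γ^m_{φ θ} - Γ^θ_{θ m} Γ^m_{φ φ}
  = (0) - (-cos(2*θ)) + (-cos(θ)^2) - (0) = -sin(θ)^2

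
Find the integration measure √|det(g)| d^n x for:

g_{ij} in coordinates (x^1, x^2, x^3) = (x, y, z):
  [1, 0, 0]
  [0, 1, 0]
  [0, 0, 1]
det(g) = 1
√|det(g)| = 1
Volume element: dV = 1 dx dy dz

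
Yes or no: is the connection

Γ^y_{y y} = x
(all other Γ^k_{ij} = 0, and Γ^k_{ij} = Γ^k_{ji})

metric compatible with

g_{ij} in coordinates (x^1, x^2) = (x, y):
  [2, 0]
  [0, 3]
Using ∇_k g_{ij} = ∂_k g_{ij} - Γ^m_{ki} g_{mj} - Γ^m_{kj} g_{im}:
∇_y g_{yy} = (0) - (3*x) - (3*x) = -6*x ≠ 0
So the connection is not metric compatible (it is not the Levi-Civita connection).
No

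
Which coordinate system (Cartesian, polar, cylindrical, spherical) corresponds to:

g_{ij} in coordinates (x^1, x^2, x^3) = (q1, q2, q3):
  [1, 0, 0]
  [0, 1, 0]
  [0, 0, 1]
All components are constant and the metric is the identity, i.e. orthonormal rectilinear coordinates.
Cartesian (3D) coordinates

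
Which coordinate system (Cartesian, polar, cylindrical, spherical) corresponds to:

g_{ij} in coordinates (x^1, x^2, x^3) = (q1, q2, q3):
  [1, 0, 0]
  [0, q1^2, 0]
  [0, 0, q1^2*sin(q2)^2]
The line element ds^2 = dq1^2 + q1^2 dq2^2 + q1^2 sin(q2)^2 dq3^2 is dr^2 + r^2 dθ^2 + r^2 sin(θ)^2 dφ^2 with q1 = r, q2 = θ, q3 = φ.
spherical coordinates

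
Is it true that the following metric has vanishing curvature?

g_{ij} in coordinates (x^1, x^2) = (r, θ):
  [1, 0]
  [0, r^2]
Non-zero Christoffel symbols:
Γ^r_{θ θ} = -r
Γ^θ_{r θ} = 1/r
Ricci tensor: R_{rr} = 0, R_{rθ} = 0, R_{θθ} = 0
All R_{ij} vanish; in 2 dimensions the Riemann tensor is fully determined by the Ricci tensor, so R^i_{jkl} = 0: the metric is flat (curvilinear coordinates on flat space).
Yes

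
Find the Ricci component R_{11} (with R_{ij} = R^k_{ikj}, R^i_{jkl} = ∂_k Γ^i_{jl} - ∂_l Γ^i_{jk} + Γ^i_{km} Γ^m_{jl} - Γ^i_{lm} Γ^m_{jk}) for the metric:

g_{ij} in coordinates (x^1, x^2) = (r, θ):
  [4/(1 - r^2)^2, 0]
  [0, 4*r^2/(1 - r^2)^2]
Non-zero Christoffel symbols (Γ^k_{ij} = Γ^k_{ji}):
Γ^r_{r r} = 2*r/(1 - r^2)
Γ^r_{θ θ} = (r^3 + r)/(r^2 - 1)
Γ^θ_{r θ} = (-r^2 - 1)/(r^3 - r)
R^r_{r r r} = 0 (a repeated index in an antisymmetric pair)
R^θ_{r θ r} = ∂_θ Γ^θ_{r r} - ∂_r Γ^θ_{r θ} + Γ^θ_{θ m} Γ^m_{r r} - Γ^θ_{r m} Γ^m_{r θ}
  = (0) - ((r^4 + 4*r^2 - 1)/(r^3 - r)^2) + (2*(r^2 + 1)/(r^2 - 1)^2) - ((r^2 + 1)^2/(r^3 - r)^2) = -4/(r^2 - 1)^2
R_{rr} = R^r_{r r r} + R^θ_{r θ r} = (0) + (-4/(r^2 - 1)^2) = -4/(r^2 - 1)^2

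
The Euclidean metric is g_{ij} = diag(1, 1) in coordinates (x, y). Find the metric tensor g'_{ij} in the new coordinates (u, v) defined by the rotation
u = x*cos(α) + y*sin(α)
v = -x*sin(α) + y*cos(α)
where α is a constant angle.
Invert the transformation: x = u*cos(α) - v*sin(α), y = u*sin(α) + v*cos(α)
g'_{ij} = (∂x^k/∂x'^i)(∂x^l/∂x'^j) g_{kl}; with g_{kl} = δ_{kl} this is Σ_k (∂x^k/∂x'^i)(∂x^k/∂x'^j).
Jacobian: ∂x/∂u = cos(α), ∂x/∂v = -sin(α), ∂y/∂u = sin(α), ∂y/∂v = cos(α)
g'_{uu} = (cos(α))(cos(α)) + (sin(α))(sin(α)) = 1
g'_{uv} = (cos(α))(-sin(α)) + (sin(α))(cos(α)) = 0
g'_{vv} = (-sin(α))(-sin(α)) + (cos(α))(cos(α)) = 1
g'_{ij} = diag(1, 1)
The Euclidean metric is invariant under rotations.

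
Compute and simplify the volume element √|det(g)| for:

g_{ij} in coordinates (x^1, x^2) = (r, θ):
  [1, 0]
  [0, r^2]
det(g) = r^2
√|det(g)| = r
Volume element: dV = r dr dθ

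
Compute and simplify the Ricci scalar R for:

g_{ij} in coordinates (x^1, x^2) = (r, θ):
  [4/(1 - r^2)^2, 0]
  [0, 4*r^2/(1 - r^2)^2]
Non-zero Christoffel symbols (Γ^k_{ij} = Γ^k_{ji}):
Γ^r_{r r} = 2*r/(1 - r^2)
Γ^r_{θ θ} = (r^3 + r)/(r^2 - 1)
Γ^θ_{r θ} = (-r^2 - 1)/(r^3 - r)
Ricci tensor (R_{ij} = R^k_{ikj}): R_{rr} = -4/(r^2 - 1)^2, R_{rθ} = 0, R_{θθ} = -4*r^2/(r^2 - 1)^2
Inverse metric: g^{rr} = (1 - r^2)^2/4, g^{θθ} = (1 - r^2)^2/(4*r^2)
R = g^{ij} R_{ij} = ((1 - r^2)^2/4)(-4/(r^2 - 1)^2) + ((1 - r^2)^2/(4*r^2))(-4*r^2/(r^2 - 1)^2) = -2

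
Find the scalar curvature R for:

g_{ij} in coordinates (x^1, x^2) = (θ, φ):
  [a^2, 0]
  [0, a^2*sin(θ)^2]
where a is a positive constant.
Non-zero Christoffel symbols (Γ^k_{ij} = Γ^k_{ji}):
Γ^θ_{φ φ} = -sin(2*θ)/2
Γ^φ_{θ φ} = 1/tan(θ)
Ricci tensor (R_{ij} = R^k_{ikj}): R_{θθ} = 1, R_{θφ} = 0, R_{φφ} = sin(θ)^2
Inverse metric: g^{θθ} = 1/a^2, g^{φφ} = 1/(a^2*sin(θ)^2)
R = g^{ij} R_{ij} = (1/a^2)(1) + (1/(a^2*sin(θ)^2))(sin(θ)^2) = 2/a^2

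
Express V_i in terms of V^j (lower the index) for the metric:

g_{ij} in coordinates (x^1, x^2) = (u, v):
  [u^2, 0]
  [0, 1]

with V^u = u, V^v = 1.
V_i = g_{ij} V^j:
V_u = (u^2)(u) + (0)(1) = u^3
V_v = (0)(u) + (1)(1) = 1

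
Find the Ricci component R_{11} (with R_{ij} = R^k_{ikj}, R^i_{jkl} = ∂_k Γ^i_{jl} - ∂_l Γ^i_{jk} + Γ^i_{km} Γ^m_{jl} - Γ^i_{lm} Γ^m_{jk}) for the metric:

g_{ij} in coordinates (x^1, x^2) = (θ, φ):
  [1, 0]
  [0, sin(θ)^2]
Non-zero Christoffel symbols (Γ^k_{ij} = Γ^k_{ji}):
Γ^θ_{φ φ} = -sin(2*θ)/2
Γ^φ_{θ φ} = 1/tan(θ)
R^θ_{θ θ θ} = 0 (a repeated index in an antisymmetric pair)
R^φ_{θ φ θ} = ∂_φ Γ^φ_{θ θ} - ∂_θ Γ^φ_{θ φ} + Γ^φ_{φ m} Γ^m_{θ θ} - Γ^φ_{θ m} Γ^m_{θ φ}
  = (0) - (-1/sin(θ)^2) + (0) - (1/tan(θ)^2) = 1
R_{θθ} = R^θ_{θ θ θ} + R^φ_{θ φ θ} = (0) + (1) = 1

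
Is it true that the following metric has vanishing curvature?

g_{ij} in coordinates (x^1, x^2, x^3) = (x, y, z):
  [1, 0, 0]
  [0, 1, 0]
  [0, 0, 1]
All metric components are constant, so every Christoffel symbol vanishes and R^i_{jkl} = 0.
Yes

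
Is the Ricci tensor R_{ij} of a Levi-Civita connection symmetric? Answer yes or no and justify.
R_{ij} = R^k_{ikj}; the pair symmetry R_{kilj} = R_{ljki} gives R_{ij} = R_{ji}.
Yes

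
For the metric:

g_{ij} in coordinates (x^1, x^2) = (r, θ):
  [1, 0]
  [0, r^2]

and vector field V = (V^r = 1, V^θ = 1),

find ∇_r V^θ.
Non-zero Christoffel symbols:
Γ^r_{θ θ} = -r
Γ^θ_{r θ} = 1/r
∇_r V^θ = ∂_r V^θ + Γ^θ_{r j} V^j
  = (0) + (0)(1) + (1/r)(1)
  = 1/r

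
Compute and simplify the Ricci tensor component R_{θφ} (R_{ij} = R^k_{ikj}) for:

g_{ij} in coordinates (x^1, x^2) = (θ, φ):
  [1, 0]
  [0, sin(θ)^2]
Non-zero Christoffel symbols (Γ^k_{ij} = Γ^k_{ji}):
Γ^θ_{φ φ} = -sin(2*θ)/2
Γ^φ_{θ φ} = 1/tan(θ)
R^θ_{θ θ φ} = 0 (a repeated index in an antisymmetric pair)
R^φ_{θ φ φ} = 0 (a repeated index in an antisymmetric pair)
R_{θφ} = R^θ_{θ θ φ} + R^φ_{θ φ φ} = (0) + (0) = 0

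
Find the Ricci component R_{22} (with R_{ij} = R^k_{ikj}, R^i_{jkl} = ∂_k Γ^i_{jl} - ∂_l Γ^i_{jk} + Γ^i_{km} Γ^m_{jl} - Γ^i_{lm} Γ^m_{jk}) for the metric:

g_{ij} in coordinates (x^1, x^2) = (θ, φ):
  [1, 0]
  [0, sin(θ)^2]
Non-zero Christoffel symbols (Γ^k_{ij} = Γ^k_{ji}):
Γ^θ_{φ φ} = -sin(2*θ)/2
Γ^φ_{θ φ} = 1/tan(θ)
R^θ_{φ θ φ} = ∂_θ Γ^θ_{φ φ} - ∂_φ Γ^θ_{φ θ} + Γ^θ_{θ m} Γ^m_{φ φ} - Γ^θ_{φ m} Γ^m_{φ θ}
  = (-cos(2*θ)) - (0) + (0) - (-cos(θ)^2) = sin(θ)^2
R^φ_{φ φ φ} = 0 (a repeated index in an antisymmetric pair)
R_{φφ} = R^θ_{φ θ φ} + R^φ_{φ φ φ} = (sin(θ)^2) + (0) = sin(θ)^2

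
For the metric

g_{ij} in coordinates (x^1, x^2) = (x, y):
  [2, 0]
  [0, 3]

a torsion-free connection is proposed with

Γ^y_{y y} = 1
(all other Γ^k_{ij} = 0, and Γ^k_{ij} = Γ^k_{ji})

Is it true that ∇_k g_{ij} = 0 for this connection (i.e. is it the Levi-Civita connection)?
Using ∇_k g_{ij} = ∂_k g_{ij} - Γ^m_{ki} g_{mj} - Γ^m_{kj} g_{im}:
∇_y g_{yy} = (0) - (3) - (3) = -6 ≠ 0
So the connection is not metric compatible (it is not the Levi-Civita connection).
No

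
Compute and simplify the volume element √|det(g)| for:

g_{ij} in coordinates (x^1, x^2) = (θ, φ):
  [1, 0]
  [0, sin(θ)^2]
det(g) = sin(θ)^2
√|det(g)| = sin(θ) (taking 0 < θ < π so that |sin(θ)| = sin(θ))
Volume element: dV = sin(θ) dθ dφ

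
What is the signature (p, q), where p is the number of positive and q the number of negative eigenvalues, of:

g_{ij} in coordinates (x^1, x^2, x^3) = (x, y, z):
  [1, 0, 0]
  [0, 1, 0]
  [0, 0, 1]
The metric is diagonal, so its eigenvalues are the diagonal entries: 1, 1, 1 (at a generic point, where coordinate-dependent entries are positive).
3 positive, 0 negative.
(3, 0) - Riemannian (positive definite)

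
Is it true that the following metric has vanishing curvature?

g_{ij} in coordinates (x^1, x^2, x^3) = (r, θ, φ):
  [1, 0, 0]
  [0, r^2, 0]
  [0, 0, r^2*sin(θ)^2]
Non-zero Christoffel symbols:
Γ^r_{θ θ} = -r
Γ^r_{φ φ} = -r*sin(θ)^2
Γ^θ_{r θ} = 1/r
Γ^θ_{φ φ} = -sin(2*θ)/2
Γ^φ_{r φ} = 1/r
Γ^φ_{θ φ} = 1/tan(θ)
Ricci tensor: R_{rr} = 0, R_{rθ} = 0, R_{rφ} = 0, R_{θθ} = 0, R_{θφ} = 0, R_{φφ} = 0
All R_{ij} vanish; in 3 dimensions the Riemann tensor is fully determined by the Ricci tensor, so R^i_{jkl} = 0: the metric is flat (curvilinear coordinates on flat space).
Yes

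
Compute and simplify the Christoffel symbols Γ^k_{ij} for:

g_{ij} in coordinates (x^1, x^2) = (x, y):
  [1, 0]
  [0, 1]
Using Γ^k_{ij} = (1/2) g^{km} (∂_i g_{mj} + ∂_j g_{mi} - ∂_m g_{ij}); the metric is diagonal, so only the m = k term contributes.
Every metric component is constant, so all ∂_m g_{ij} = 0 and every Christoffel symbol vanishes.
All Christoffel symbols are zero.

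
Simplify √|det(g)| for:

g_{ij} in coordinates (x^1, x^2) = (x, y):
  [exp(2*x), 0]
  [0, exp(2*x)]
det(g) = exp(4*x)
√|det(g)| = exp(2*x)
Volume element: dV = exp(2*x) dx dy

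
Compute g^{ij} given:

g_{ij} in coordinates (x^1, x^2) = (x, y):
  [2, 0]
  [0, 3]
The metric is diagonal, so g^{ij} is diagonal with entries 1/g_{ii}: diag(1/2, 1/3).
g^{ij}:
  [1/2, 0]
  [0, 1/3]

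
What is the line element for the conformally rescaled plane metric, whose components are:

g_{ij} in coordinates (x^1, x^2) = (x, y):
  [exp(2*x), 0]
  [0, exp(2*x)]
ds^2 = g_{ij} dx^i dx^j; only the non-zero components contribute.
ds^2 = exp(2*x) dx^2 + exp(2*x) dy^2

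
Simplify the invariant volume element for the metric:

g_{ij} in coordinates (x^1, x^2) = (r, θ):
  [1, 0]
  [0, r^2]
det(g) = r^2
√|det(g)| = r
Volume element: dV = r dr dθ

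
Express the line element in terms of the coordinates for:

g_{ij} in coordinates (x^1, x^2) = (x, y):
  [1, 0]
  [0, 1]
ds^2 = g_{ij} dx^i dx^j; only the non-zero components contribute.
ds^2 = dx^2 + dy^2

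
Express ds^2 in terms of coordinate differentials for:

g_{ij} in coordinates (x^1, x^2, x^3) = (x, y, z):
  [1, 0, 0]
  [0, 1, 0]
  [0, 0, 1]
ds^2 = g_{ij} dx^i dx^j; only the non-zero components contribute.
ds^2 = dx^2 + dy^2 + dz^2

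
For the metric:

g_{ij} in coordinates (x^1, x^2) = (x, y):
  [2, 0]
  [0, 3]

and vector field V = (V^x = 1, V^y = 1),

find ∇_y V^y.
All Christoffel symbols are zero.
∇_y V^y = ∂_y V^y + Γ^y_{y j} V^j
  = (0) + (0)(1) + (0)(1)
  = 0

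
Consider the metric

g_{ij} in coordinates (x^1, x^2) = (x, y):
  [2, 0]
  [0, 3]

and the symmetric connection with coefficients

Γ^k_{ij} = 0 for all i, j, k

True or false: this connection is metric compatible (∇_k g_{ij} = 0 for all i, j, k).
Using ∇_k g_{ij} = ∂_k g_{ij} - Γ^m_{ki} g_{mj} - Γ^m_{kj} g_{im}:
e.g. ∇_x g_{xy} = (0) - (0) - (0) = 0
Every component ∇_k g_{ij} vanishes: the connection is metric compatible.
True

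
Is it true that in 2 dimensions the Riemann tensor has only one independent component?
The number of independent components is n^2(n^2-1)/12 = 4·3/12 = 1 for n = 2 (e.g. R_{1212}).
Yes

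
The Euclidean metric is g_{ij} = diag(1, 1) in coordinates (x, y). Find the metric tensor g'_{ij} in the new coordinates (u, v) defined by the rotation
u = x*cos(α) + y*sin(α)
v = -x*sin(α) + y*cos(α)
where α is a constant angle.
Invert the transformation: x = u*cos(α) - v*sin(α), y = u*sin(α) + v*cos(α)
g'_{ij} = (∂x^k/∂x'^i)(∂x^l/∂x'^j) g_{kl}; with g_{kl} = δ_{kl} this is Σ_k (∂x^k/∂x'^i)(∂x^k/∂x'^j).
Jacobian: ∂x/∂u = cos(α), ∂x/∂v = -sin(α), ∂y/∂u = sin(α), ∂y/∂v = cos(α)
g'_{uu} = (cos(α))(cos(α)) + (sin(α))(sin(α)) = 1
g'_{uv} = (cos(α))(-sin(α)) + (sin(α))(cos(α)) = 0
g'_{vv} = (-sin(α))(-sin(α)) + (cos(α))(cos(α)) = 1
g'_{ij} = diag(1, 1)
The Euclidean metric is invariant under rotations.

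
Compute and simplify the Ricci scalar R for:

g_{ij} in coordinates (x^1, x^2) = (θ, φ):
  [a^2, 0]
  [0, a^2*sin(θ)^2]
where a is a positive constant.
Non-zero Christoffel symbols (Γ^k_{ij} = Γ^k_{ji}):
Γ^θ_{φ φ} = -sin(2*θ)/2
Γ^φ_{θ φ} = 1/tan(θ)
Ricci tensor (R_{ij} = R^k_{ikj}): R_{θθ} = 1, R_{θφ} = 0, R_{φφ} = sin(θ)^2
Inverse metric: g^{θθ} = 1/a^2, g^{φφ} = 1/(a^2*sin(θ)^2)
R = g^{ij} R_{ij} = (1/a^2)(1) + (1/(a^2*sin(θ)^2))(sin(θ)^2) = 2/a^2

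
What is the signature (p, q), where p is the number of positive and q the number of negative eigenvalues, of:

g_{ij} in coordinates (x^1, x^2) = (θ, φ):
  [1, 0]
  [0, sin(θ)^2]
The metric is diagonal, so its eigenvalues are the diagonal entries: 1, sin(θ)^2 (at a generic point, where coordinate-dependent entries are positive).
2 positive, 0 negative.
(2, 0) - Riemannian (positive definite)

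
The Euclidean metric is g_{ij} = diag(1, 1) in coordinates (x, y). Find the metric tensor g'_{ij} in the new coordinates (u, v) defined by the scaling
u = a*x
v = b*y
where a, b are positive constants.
Invert the transformation: x = u/a, y = v/b
g'_{ij} = (∂x^k/∂x'^i)(∂x^l/∂x'^j) g_{kl}; with g_{kl} = δ_{kl} this is Σ_k (∂x^k/∂x'^i)(∂x^k/∂x'^j).
Jacobian: ∂x/∂u = 1/a, ∂x/∂v = 0, ∂y/∂u = 0, ∂y/∂v = 1/b
g'_{uu} = (1/a)(1/a) + (0)(0) = 1/a^2
g'_{uv} = (1/a)(0) + (0)(1/b) = 0
g'_{vv} = (0)(0) + (1/b)(1/b) = 1/b^2
g'_{ij} = diag(1/a^2, 1/b^2)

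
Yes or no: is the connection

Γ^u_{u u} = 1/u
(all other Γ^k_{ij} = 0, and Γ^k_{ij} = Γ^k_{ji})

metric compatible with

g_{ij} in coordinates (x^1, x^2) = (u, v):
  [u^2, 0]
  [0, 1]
Using ∇_k g_{ij} = ∂_k g_{ij} - Γ^m_{ki} g_{mj} - Γ^m_{kj} g_{im}:
e.g. ∇_u g_{uu} = (2*u) - (u) - (u) = 0
Every component ∇_k g_{ij} vanishes: the connection is metric compatible.
Yes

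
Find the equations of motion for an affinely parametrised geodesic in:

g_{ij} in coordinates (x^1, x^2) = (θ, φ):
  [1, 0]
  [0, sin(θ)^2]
Geodesic equation: d^2x^k/dλ^2 + Γ^k_{ij} (dx^i/dλ)(dx^j/dλ) = 0.
Non-zero Christoffel symbols:
Γ^θ_{φ φ} = -sin(2*θ)/2
Γ^φ_{θ φ} = 1/tan(θ)
Substituting (the symmetric pair Γ^k_{ij}, Γ^k_{ji} combines into a factor 2):
d^2θ/dλ^2 - (sin(2*θ)/2) (dφ/dλ)^2 = 0
d^2φ/dλ^2 + (2/tan(θ)) (dθ/dλ)(dφ/dλ) = 0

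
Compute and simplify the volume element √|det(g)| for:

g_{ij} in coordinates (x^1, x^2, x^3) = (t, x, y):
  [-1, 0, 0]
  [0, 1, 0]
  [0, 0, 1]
det(g) = -1
√|det(g)| = 1
Volume element: dV = 1 dt dx dy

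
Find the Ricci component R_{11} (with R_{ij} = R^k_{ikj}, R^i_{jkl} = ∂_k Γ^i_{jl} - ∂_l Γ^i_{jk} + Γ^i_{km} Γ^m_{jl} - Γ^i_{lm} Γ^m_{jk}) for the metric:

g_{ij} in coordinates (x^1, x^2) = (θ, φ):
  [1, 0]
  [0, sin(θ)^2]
Non-zero Christoffel symbols (Γ^k_{ij} = Γ^k_{ji}):
Γ^θ_{φ φ} = -sin(2*θ)/2
Γ^φ_{θ φ} = 1/tan(θ)
R^θ_{θ θ θ} = 0 (a repeated index in an antisymmetric pair)
R^φ_{θ φ θ} = ∂_φ Γ^φ_{θ θ} - ∂_θ Γ^φ_{θ φ} + Γ^φ_{φ m} Γ^m_{θ θ} - Γ^φ_{θ m} Γ^m_{θ φ}
  = (0) - (-1/sin(θ)^2) + (0) - (1/tan(θ)^2) = 1
R_{θθ} = R^θ_{θ θ θ} + R^φ_{θ φ θ} = (0) + (1) = 1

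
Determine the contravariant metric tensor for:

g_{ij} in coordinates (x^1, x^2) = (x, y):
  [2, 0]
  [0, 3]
The metric is diagonal, so g^{ij} is diagonal with entries 1/g_{ii}: diag(1/2, 1/3).
g^{ij}:
  [1/2, 0]
  [0, 1/3]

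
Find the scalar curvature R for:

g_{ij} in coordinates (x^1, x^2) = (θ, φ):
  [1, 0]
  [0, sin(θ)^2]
Non-zero Christoffel symbols (Γ^k_{ij} = Γ^k_{ji}):
Γ^θ_{φ φ} = -sin(2*θ)/2
Γ^φ_{θ φ} = 1/tan(θ)
Ricci tensor (R_{ij} = R^k_{ikj}): R_{θθ} = 1, R_{θφ} = 0, R_{φφ} = sin(θ)^2
Inverse metric: g^{θθ} = 1, g^{φφ} = 1/sin(θ)^2
R = g^{ij} R_{ij} = (1)(1) + (1/sin(θ)^2)(sin(θ)^2) = 2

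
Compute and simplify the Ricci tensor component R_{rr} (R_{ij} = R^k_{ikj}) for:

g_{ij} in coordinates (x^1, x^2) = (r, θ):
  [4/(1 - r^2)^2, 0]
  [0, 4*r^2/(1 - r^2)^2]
Non-zero Christoffel symbols (Γ^k_{ij} = Γ^k_{ji}):
Γ^r_{r r} = 2*r/(1 - r^2)
Γ^r_{θ θ} = (r^3 + r)/(r^2 - 1)
Γ^θ_{r θ} = (-r^2 - 1)/(r^3 - r)
R^r_{r r r} = 0 (a repeated index in an antisymmetric pair)
R^θ_{r θ r} = ∂_θ Γ^θ_{r r} - ∂_r Γ^θ_{r θ} + Γ^θ_{θ m} Γ^m_{r r} - Γ^θ_{r m} Γ^m_{r θ}
  = (0) - ((r^4 + 4*r^2 - 1)/(r^3 - r)^2) + (2*(r^2 + 1)/(r^2 - 1)^2) - ((r^2 + 1)^2/(r^3 - r)^2) = -4/(r^2 - 1)^2
R_{rr} = R^r_{r r r} + R^θ_{r θ r} = (0) + (-4/(r^2 - 1)^2) = -4/(r^2 - 1)^2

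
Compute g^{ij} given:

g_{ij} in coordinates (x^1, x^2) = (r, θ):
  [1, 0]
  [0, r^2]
The metric is diagonal, so g^{ij} is diagonal with entries 1/g_{ii}: diag(1, 1/(r^2)).
g^{ij}:
  [1, 0]
  [0, 1/r^2]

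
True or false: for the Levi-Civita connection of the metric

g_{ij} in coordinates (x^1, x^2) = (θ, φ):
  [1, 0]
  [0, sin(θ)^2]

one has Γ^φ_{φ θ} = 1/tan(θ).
Γ^φ_{φ θ} = (1/2) g^{φφ} (∂_φ g_{φθ} + ∂_θ g_{φφ} - ∂_φ g_{φθ}) = (1/2)(1/sin(θ)^2)((0) + (sin(2*θ)) - (0)) = 1/tan(θ)
This equals the proposed value 1/tan(θ).
True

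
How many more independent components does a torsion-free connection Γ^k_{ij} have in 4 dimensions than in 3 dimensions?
Independent components in n dimensions: n × n(n+1)/2 = n^2(n+1)/2.
4D: 4 × 10 = 40
3D: 3 × 6 = 18
Difference = 40 - 18 = 22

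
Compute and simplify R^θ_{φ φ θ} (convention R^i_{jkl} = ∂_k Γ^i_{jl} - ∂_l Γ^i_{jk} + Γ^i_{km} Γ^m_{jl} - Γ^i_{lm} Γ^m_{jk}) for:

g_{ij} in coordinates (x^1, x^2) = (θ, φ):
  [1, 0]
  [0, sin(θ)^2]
Non-zero Christoffel symbols (Γ^k_{ij} = Γ^k_{ji}):
Γ^θ_{φ φ} = -sin(2*θ)/2
Γ^φ_{θ φ} = 1/tan(θ)
R^θ_{φ φ θ} = ∂_φ Γ^θ_{φ θ} - ∂_θ Γ^θ_{φ φ} + Γ^θ_{φ m} Γ^m_{φ θ} - Γ^θ_{θ m} Γ^m_{φ φ}
  = (0) - (-cos(2*θ)) + (-cos(θ)^2) - (0) = -sin(θ)^2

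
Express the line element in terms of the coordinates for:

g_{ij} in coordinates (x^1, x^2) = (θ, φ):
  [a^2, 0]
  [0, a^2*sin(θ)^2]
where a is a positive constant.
ds^2 = g_{ij} dx^i dx^j; only the non-zero components contribute.
ds^2 = a^2 dθ^2 + a^2*sin(θ)^2 dφ^2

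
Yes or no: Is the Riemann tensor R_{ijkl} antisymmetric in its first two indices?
R_{ijkl} = -R_{jikl} (follows from metric compatibility).
Yes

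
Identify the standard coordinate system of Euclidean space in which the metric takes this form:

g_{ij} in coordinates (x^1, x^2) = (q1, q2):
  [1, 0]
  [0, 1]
All components are constant and the metric is the identity, i.e. orthonormal rectilinear coordinates.
Cartesian (2D) coordinates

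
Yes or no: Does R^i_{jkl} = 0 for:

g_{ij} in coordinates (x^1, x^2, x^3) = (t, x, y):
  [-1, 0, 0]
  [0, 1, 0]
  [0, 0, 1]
All metric components are constant, so every Christoffel symbol vanishes and R^i_{jkl} = 0.
Yes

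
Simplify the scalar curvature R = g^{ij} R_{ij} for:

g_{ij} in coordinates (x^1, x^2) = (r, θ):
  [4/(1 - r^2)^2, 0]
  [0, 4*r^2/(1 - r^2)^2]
Non-zero Christoffel symbols (Γ^k_{ij} = Γ^k_{ji}):
Γ^r_{r r} = 2*r/(1 - r^2)
Γ^r_{θ θ} = (r^3 + r)/(r^2 - 1)
Γ^θ_{r θ} = (-r^2 - 1)/(r^3 - r)
Ricci tensor (R_{ij} = R^k_{ikj}): R_{rr} = -4/(r^2 - 1)^2, R_{rθ} = 0, R_{θθ} = -4*r^2/(r^2 - 1)^2
Inverse metric: g^{rr} = (1 - r^2)^2/4, g^{θθ} = (1 - r^2)^2/(4*r^2)
R = g^{ij} R_{ij} = ((1 - r^2)^2/4)(-4/(r^2 - 1)^2) + ((1 - r^2)^2/(4*r^2))(-4*r^2/(r^2 - 1)^2) = -2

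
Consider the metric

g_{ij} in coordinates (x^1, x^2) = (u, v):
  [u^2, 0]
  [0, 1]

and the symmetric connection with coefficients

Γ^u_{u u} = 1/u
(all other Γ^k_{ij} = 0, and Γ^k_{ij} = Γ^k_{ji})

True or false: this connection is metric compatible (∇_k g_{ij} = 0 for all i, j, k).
Using ∇_k g_{ij} = ∂_k g_{ij} - Γ^m_{ki} g_{mj} - Γ^m_{kj} g_{im}:
e.g. ∇_u g_{uu} = (2*u) - (u) - (u) = 0
Every component ∇_k g_{ij} vanishes: the connection is metric compatible.
True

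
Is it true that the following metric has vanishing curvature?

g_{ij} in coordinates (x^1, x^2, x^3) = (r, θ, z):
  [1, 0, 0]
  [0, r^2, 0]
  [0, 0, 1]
Non-zero Christoffel symbols:
Γ^r_{θ θ} = -r
Γ^θ_{r θ} = 1/r
Ricci tensor: R_{rr} = 0, R_{rθ} = 0, R_{rz} = 0, R_{θθ} = 0, R_{θz} = 0, R_{zz} = 0
All R_{ij} vanish; in 3 dimensions the Riemann tensor is fully determined by the Ricci tensor, so R^i_{jkl} = 0: the metric is flat (curvilinear coordinates on flat space).
Yes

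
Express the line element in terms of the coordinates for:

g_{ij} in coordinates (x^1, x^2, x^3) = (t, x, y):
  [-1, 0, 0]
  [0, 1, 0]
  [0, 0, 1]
ds^2 = g_{ij} dx^i dx^j; only the non-zero components contribute.
ds^2 = -dt^2 + dx^2 + dy^2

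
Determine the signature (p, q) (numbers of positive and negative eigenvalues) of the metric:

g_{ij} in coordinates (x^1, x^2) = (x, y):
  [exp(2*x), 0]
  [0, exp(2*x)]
The metric is diagonal, so its eigenvalues are the diagonal entries: exp(2*x), exp(2*x) (at a generic point, where coordinate-dependent entries are positive).
2 positive, 0 negative.
(2, 0) - Riemannian (positive definite)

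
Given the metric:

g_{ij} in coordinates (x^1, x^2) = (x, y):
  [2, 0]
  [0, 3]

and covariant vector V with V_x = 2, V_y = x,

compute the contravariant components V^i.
Inverse metric (diagonal): g^{xx} = 1/2, g^{yy} = 1/3
V^i = g^{ij} V_j:
V^x = (1/2)(2) + (0)(x) = 1
V^y = (0)(2) + (1/3)(x) = x/3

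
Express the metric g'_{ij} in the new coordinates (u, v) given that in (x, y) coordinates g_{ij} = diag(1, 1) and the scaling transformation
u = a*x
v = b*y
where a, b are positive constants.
Invert the transformation: x = u/a, y = v/b
g'_{ij} = (∂x^k/∂x'^i)(∂x^l/∂x'^j) g_{kl}; with g_{kl} = δ_{kl} this is Σ_k (∂x^k/∂x'^i)(∂x^k/∂x'^j).
Jacobian: ∂x/∂u = 1/a, ∂x/∂v = 0, ∂y/∂u = 0, ∂y/∂v = 1/b
g'_{uu} = (1/a)(1/a) + (0)(0) = 1/a^2
g'_{uv} = (1/a)(0) + (0)(1/b) = 0
g'_{vv} = (0)(0) + (1/b)(1/b) = 1/b^2
g'_{ij} = diag(1/a^2, 1/b^2)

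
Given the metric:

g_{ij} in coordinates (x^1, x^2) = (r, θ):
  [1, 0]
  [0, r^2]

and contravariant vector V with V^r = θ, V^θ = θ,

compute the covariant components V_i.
V_i = g_{ij} V^j:
V_r = (1)(θ) + (0)(θ) = θ
V_θ = (0)(θ) + (r^2)(θ) = r^2*θ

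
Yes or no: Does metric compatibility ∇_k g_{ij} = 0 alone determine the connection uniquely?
One also needs vanishing torsion; metric compatibility plus torsion-freeness singles out the Levi-Civita connection.
No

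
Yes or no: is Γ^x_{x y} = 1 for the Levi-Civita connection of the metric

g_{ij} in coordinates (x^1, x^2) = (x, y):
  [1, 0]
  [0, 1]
Γ^x_{x y} = (1/2) g^{xx} (∂_x g_{xy} + ∂_y g_{xx} - ∂_x g_{xy}) = (1/2)(1)((0) + (0) - (0)) = 0
This differs from the proposed value 1.
No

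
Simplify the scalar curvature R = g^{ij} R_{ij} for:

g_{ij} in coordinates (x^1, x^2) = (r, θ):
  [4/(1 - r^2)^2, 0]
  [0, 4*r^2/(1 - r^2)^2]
Non-zero Christoffel symbols (Γ^k_{ij} = Γ^k_{ji}):
Γ^r_{r r} = 2*r/(1 - r^2)
Γ^r_{θ θ} = (r^3 + r)/(r^2 - 1)
Γ^θ_{r θ} = (-r^2 - 1)/(r^3 - r)
Ricci tensor (R_{ij} = R^k_{ikj}): R_{rr} = -4/(r^2 - 1)^2, R_{rθ} = 0, R_{θθ} = -4*r^2/(r^2 - 1)^2
Inverse metric: g^{rr} = (1 - r^2)^2/4, g^{θθ} = (1 - r^2)^2/(4*r^2)
R = g^{ij} R_{ij} = ((1 - r^2)^2/4)(-4/(r^2 - 1)^2) + ((1 - r^2)^2/(4*r^2))(-4*r^2/(r^2 - 1)^2) = -2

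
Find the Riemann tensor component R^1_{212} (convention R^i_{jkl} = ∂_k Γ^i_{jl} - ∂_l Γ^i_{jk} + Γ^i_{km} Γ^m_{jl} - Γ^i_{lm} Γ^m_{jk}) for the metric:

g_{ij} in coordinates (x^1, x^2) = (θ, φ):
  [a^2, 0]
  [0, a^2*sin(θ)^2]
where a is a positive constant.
Non-zero Christoffel symbols (Γ^k_{ij} = Γ^k_{ji}):
Γ^θ_{φ φ} = -sin(2*θ)/2
Γ^φ_{θ φ} = 1/tan(θ)
R^θ_{φ θ φ} = ∂_θ Γ^θ_{φ φ} - ∂_φ Γ^θ_{φ θ} + Γ^θ_{θ m} Γ^m_{φ φ} - Γ^θ_{φ m} Γ^m_{φ θ}
  = (-cos(2*θ)) - (0) + (0) - (-cos(θ)^2) = sin(θ)^2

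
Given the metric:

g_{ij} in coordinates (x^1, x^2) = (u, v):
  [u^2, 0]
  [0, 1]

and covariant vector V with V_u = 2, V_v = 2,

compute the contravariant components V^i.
Inverse metric (diagonal): g^{uu} = 1/u^2, g^{vv} = 1
V^i = g^{ij} V_j:
V^u = (1/u^2)(2) + (0)(2) = 2/u^2
V^v = (0)(2) + (1)(2) = 2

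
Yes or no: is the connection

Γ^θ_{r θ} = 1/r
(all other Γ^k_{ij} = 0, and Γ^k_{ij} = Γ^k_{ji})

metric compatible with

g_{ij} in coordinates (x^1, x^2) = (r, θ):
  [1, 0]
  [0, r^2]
Using ∇_k g_{ij} = ∂_k g_{ij} - Γ^m_{ki} g_{mj} - Γ^m_{kj} g_{im}:
∇_θ g_{rθ} = (0) - (r) - (0) = -r ≠ 0
So the connection is not metric compatible (it is not the Levi-Civita connection).
No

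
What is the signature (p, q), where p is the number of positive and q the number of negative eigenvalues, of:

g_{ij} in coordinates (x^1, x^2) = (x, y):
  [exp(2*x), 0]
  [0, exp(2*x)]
The metric is diagonal, so its eigenvalues are the diagonal entries: exp(2*x), exp(2*x) (at a generic point, where coordinate-dependent entries are positive).
2 positive, 0 negative.
(2, 0) - Riemannian (positive definite)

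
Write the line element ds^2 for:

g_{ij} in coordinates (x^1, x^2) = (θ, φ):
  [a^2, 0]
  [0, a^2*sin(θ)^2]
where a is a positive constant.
ds^2 = g_{ij} dx^i dx^j; only the non-zero components contribute.
ds^2 = a^2 dθ^2 + a^2*sin(θ)^2 dφ^2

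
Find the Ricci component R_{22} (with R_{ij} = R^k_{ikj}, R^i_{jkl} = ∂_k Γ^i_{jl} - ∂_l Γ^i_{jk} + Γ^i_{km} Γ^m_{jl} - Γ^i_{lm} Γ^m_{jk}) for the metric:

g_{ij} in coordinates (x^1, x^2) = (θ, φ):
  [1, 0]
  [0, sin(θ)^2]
Non-zero Christoffel symbols (Γ^k_{ij} = Γ^k_{ji}):
Γ^θ_{φ φ} = -sin(2*θ)/2
Γ^φ_{θ φ} = 1/tan(θ)
R^θ_{φ θ φ} = ∂_θ Γ^θ_{φ φ} - ∂_φ Γ^θ_{φ θ} + Γ^θ_{θ m} Γ^m_{φ φ} - Γ^θ_{φ m} Γ^m_{φ θ}
  = (-cos(2*θ)) - (0) + (0) - (-cos(θ)^2) = sin(θ)^2
R^φ_{φ φ φ} = 0 (a repeated index in an antisymmetric pair)
R_{φφ} = R^θ_{φ θ φ} + R^φ_{φ φ φ} = (sin(θ)^2) + (0) = sin(θ)^2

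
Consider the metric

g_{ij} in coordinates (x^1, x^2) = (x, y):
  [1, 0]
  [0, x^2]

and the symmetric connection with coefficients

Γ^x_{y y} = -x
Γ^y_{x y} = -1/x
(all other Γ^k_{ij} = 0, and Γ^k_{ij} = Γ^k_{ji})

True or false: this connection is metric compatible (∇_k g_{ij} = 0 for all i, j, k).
Using ∇_k g_{ij} = ∂_k g_{ij} - Γ^m_{ki} g_{mj} - Γ^m_{kj} g_{im}:
∇_x g_{yy} = (2*x) - (-x) - (-x) = 4*x ≠ 0
So the connection is not metric compatible (it is not the Levi-Civita connection).
False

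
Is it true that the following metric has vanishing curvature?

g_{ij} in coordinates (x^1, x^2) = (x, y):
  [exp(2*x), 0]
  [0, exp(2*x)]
Non-zero Christoffel symbols:
Γ^x_{x x} = 1
Γ^x_{y y} = -1
Γ^y_{x y} = 1
Ricci tensor: R_{xx} = 0, R_{xy} = 0, R_{yy} = 0
All R_{ij} vanish; in 2 dimensions the Riemann tensor is fully determined by the Ricci tensor, so R^i_{jkl} = 0: the metric is flat (curvilinear coordinates on flat space).
Yes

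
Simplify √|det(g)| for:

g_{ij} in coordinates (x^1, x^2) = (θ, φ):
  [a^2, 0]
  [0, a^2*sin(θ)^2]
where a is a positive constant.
det(g) = a^4*sin(θ)^2
√|det(g)| = a^2*sin(θ) (taking 0 < θ < π so that |sin(θ)| = sin(θ))
Volume element: dV = a^2*sin(θ) dθ dφ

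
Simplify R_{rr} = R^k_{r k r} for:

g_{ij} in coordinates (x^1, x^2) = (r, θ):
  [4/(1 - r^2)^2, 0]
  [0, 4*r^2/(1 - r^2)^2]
Non-zero Christoffel symbols (Γ^k_{ij} = Γ^k_{ji}):
Γ^r_{r r} = 2*r/(1 - r^2)
Γ^r_{θ θ} = (r^3 + r)/(r^2 - 1)
Γ^θ_{r θ} = (-r^2 - 1)/(r^3 - r)
R^r_{r r r} = 0 (a repeated index in an antisymmetric pair)
R^θ_{r θ r} = ∂_θ Γ^θ_{r r} - ∂_r Γ^θ_{r θ} + Γ^θ_{θ m} Γ^m_{r r} - Γ^θ_{r m} Γ^m_{r θ}
  = (0) - ((r^4 + 4*r^2 - 1)/(r^3 - r)^2) + (2*(r^2 + 1)/(r^2 - 1)^2) - ((r^2 + 1)^2/(r^3 - r)^2) = -4/(r^2 - 1)^2
R_{rr} = R^r_{r r r} + R^θ_{r θ r} = (0) + (-4/(r^2 - 1)^2) = -4/(r^2 - 1)^2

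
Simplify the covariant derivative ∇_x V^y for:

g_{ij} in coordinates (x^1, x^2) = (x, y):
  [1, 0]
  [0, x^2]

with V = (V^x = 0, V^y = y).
Non-zero Christoffel symbols:
Γ^x_{y y} = -x
Γ^y_{x y} = 1/x
∇_x V^y = ∂_x V^y + Γ^y_{x j} V^j
  = (0) + (0)(0) + (1/x)(y)
  = y/x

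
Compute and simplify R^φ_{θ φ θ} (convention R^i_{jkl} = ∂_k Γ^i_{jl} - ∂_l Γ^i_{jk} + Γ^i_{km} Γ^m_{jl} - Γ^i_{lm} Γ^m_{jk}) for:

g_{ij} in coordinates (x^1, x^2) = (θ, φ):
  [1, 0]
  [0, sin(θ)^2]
Non-zero Christoffel symbols (Γ^k_{ij} = Γ^k_{ji}):
Γ^θ_{φ φ} = -sin(2*θ)/2
Γ^φ_{θ φ} = 1/tan(θ)
R^φ_{θ φ θ} = ∂_φ Γ^φ_{θ θ} - ∂_θ Γ^φ_{θ φ} + Γ^φ_{φ m} Γ^m_{θ θ} - Γ^φ_{θ m} Γ^m_{θ φ}
  = (0) - (-1/sin(θ)^2) + (0) - (1/tan(θ)^2) = 1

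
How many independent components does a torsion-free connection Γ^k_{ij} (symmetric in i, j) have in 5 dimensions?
Γ^k_{ij} has n choices for the upper index and n(n+1)/2 independent symmetric lower index pairs.
Total = 5 × 5×6/2 = 5 × 15 = 75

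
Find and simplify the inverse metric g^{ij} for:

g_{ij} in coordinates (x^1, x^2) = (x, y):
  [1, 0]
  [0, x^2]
The metric is diagonal, so g^{ij} is diagonal with entries 1/g_{ii}: diag(1, 1/(x^2)).
g^{ij}:
  [1, 0]
  [0, 1/x^2]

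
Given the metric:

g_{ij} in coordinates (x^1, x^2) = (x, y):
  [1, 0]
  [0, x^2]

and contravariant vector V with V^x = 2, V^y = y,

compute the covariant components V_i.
V_i = g_{ij} V^j:
V_x = (1)(2) + (0)(y) = 2
V_y = (0)(2) + (x^2)(y) = x^2*y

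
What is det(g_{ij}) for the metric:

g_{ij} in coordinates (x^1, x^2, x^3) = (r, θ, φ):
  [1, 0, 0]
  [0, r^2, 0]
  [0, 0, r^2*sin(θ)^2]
Diagonal metric: det(g) = g_{11}·g_{22}·g_{33}
= (1)·(r^2)·(r^2*sin(θ)^2)
det(g) = r^4*sin(θ)^2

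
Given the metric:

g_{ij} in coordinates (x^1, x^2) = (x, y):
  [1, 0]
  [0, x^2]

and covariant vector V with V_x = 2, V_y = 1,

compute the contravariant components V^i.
Inverse metric (diagonal): g^{xx} = 1, g^{yy} = 1/x^2
V^i = g^{ij} V_j:
V^x = (1)(2) + (0)(1) = 2
V^y = (0)(2) + (1/x^2)(1) = 1/x^2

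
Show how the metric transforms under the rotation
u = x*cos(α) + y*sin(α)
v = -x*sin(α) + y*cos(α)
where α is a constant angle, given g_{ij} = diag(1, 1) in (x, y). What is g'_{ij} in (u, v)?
Invert the transformation: x = u*cos(α) - v*sin(α), y = u*sin(α) + v*cos(α)
g'_{ij} = (∂x^k/∂x'^i)(∂x^l/∂x'^j) g_{kl}; with g_{kl} = δ_{kl} this is Σ_k (∂x^k/∂x'^i)(∂x^k/∂x'^j).
Jacobian: ∂x/∂u = cos(α), ∂x/∂v = -sin(α), ∂y/∂u = sin(α), ∂y/∂v = cos(α)
g'_{uu} = (cos(α))(cos(α)) + (sin(α))(sin(α)) = 1
g'_{uv} = (cos(α))(-sin(α)) + (sin(α))(cos(α)) = 0
g'_{vv} = (-sin(α))(-sin(α)) + (cos(α))(cos(α)) = 1
g'_{ij} = diag(1, 1)
The Euclidean metric is invariant under rotations.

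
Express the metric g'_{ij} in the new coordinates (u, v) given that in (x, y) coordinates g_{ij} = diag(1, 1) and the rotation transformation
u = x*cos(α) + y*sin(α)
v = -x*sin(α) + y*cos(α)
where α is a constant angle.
Invert the transformation: x = u*cos(α) - v*sin(α), y = u*sin(α) + v*cos(α)
g'_{ij} = (∂x^k/∂x'^i)(∂x^l/∂x'^j) g_{kl}; with g_{kl} = δ_{kl} this is Σ_k (∂x^k/∂x'^i)(∂x^k/∂x'^j).
Jacobian: ∂x/∂u = cos(α), ∂x/∂v = -sin(α), ∂y/∂u = sin(α), ∂y/∂v = cos(α)
g'_{uu} = (cos(α))(cos(α)) + (sin(α))(sin(α)) = 1
g'_{uv} = (cos(α))(-sin(α)) + (sin(α))(cos(α)) = 0
g'_{vv} = (-sin(α))(-sin(α)) + (cos(α))(cos(α)) = 1
g'_{ij} = diag(1, 1)
The Euclidean metric is invariant under rotations.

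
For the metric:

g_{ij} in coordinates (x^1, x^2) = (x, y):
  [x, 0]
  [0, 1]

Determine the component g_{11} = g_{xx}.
With x^1 = x, x^2 = y, g_{11} = g_{xx} is the row-1, column-1 entry of the matrix.
g_{11} = x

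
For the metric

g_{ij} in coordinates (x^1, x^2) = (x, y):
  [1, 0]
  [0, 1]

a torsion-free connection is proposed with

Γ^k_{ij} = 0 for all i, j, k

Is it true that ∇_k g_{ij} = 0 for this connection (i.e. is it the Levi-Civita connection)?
Using ∇_k g_{ij} = ∂_k g_{ij} - Γ^m_{ki} g_{mj} - Γ^m_{kj} g_{im}:
e.g. ∇_y g_{xx} = (0) - (0) - (0) = 0
Every component ∇_k g_{ij} vanishes: the connection is metric compatible.
Yes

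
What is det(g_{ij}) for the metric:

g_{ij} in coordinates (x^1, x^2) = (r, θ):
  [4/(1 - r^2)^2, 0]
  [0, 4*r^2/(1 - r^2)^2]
For a 2×2 metric: det(g) = g_{11}·g_{22} - g_{12}·g_{21}
= (4/(1 - r^2)^2)·(4*r^2/(1 - r^2)^2) - (0)·(0)
= 16*r^2/(1 - r^2)^4 - 0
det(g) = 16*r^2/(1 - r^2)^4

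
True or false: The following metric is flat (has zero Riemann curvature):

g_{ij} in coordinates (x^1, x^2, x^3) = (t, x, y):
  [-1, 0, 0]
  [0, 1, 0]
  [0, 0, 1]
All metric components are constant, so every Christoffel symbol vanishes and R^i_{jkl} = 0.
True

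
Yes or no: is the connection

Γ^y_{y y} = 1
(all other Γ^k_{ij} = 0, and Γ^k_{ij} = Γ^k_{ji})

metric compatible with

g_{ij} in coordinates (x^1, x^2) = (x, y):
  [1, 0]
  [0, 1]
Using ∇_k g_{ij} = ∂_k g_{ij} - Γ^m_{ki} g_{mj} - Γ^m_{kj} g_{im}:
∇_y g_{yy} = (0) - (1) - (1) = -2 ≠ 0
So the connection is not metric compatible (it is not the Levi-Civita connection).
No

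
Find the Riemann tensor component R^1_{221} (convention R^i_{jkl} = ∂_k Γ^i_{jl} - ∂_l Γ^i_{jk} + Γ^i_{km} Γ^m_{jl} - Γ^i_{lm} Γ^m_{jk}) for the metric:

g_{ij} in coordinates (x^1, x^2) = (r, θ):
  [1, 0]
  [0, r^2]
Non-zero Christoffel symbols (Γ^k_{ij} = Γ^k_{ji}):
Γ^r_{θ θ} = -r
Γ^θ_{r θ} = 1/r
R^r_{θ θ r} = ∂_θ Γ^r_{θ r} - ∂_r Γ^r_{θ θ} + Γ^r_{θ m} Γ^m_{θ r} - Γ^r_{r m} Γ^m_{θ θ}
  = (0) - (-1) + (-1) - (0) = 0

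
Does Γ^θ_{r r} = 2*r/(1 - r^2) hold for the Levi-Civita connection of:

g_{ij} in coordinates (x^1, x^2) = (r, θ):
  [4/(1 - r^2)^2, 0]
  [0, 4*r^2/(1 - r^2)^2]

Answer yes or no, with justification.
Γ^θ_{r r} = (1/2) g^{θθ} (∂_r g_{θr} + ∂_r g_{θr} - ∂_θ g_{rr}) = (1/2)((1 - r^2)^2/(4*r^2))((0) + (0) - (0)) = 0
This differs from the proposed value 2*r/(1 - r^2).
No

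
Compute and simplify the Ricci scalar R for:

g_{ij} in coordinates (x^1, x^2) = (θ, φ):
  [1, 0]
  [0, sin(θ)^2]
Non-zero Christoffel symbols (Γ^k_{ij} = Γ^k_{ji}):
Γ^θ_{φ φ} = -sin(2*θ)/2
Γ^φ_{θ φ} = 1/tan(θ)
Ricci tensor (R_{ij} = R^k_{ikj}): R_{θθ} = 1, R_{θφ} = 0, R_{φφ} = sin(θ)^2
Inverse metric: g^{θθ} = 1, g^{φφ} = 1/sin(θ)^2
R = g^{ij} R_{ij} = (1)(1) + (1/sin(θ)^2)(sin(θ)^2) = 2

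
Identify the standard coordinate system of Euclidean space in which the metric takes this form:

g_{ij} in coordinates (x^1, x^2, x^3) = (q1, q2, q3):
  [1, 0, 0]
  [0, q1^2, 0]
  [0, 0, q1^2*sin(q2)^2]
The line element ds^2 = dq1^2 + q1^2 dq2^2 + q1^2 sin(q2)^2 dq3^2 is dr^2 + r^2 dθ^2 + r^2 sin(θ)^2 dφ^2 with q1 = r, q2 = θ, q3 = φ.
spherical coordinates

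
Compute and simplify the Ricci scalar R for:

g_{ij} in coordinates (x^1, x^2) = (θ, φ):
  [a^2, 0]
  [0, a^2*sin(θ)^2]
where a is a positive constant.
Non-zero Christoffel symbols (Γ^k_{ij} = Γ^k_{ji}):
Γ^θ_{φ φ} = -sin(2*θ)/2
Γ^φ_{θ φ} = 1/tan(θ)
Ricci tensor (R_{ij} = R^k_{ikj}): R_{θθ} = 1, R_{θφ} = 0, R_{φφ} = sin(θ)^2
Inverse metric: g^{θθ} = 1/a^2, g^{φφ} = 1/(a^2*sin(θ)^2)
R = g^{ij} R_{ij} = (1/a^2)(1) + (1/(a^2*sin(θ)^2))(sin(θ)^2) = 2/a^2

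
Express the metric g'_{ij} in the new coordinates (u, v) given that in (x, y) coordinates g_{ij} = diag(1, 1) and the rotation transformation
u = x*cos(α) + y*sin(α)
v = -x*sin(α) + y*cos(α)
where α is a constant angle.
Invert the transformation: x = u*cos(α) - v*sin(α), y = u*sin(α) + v*cos(α)
g'_{ij} = (∂x^k/∂x'^i)(∂x^l/∂x'^j) g_{kl}; with g_{kl} = δ_{kl} this is Σ_k (∂x^k/∂x'^i)(∂x^k/∂x'^j).
Jacobian: ∂x/∂u = cos(α), ∂x/∂v = -sin(α), ∂y/∂u = sin(α), ∂y/∂v = cos(α)
g'_{uu} = (cos(α))(cos(α)) + (sin(α))(sin(α)) = 1
g'_{uv} = (cos(α))(-sin(α)) + (sin(α))(cos(α)) = 0
g'_{vv} = (-sin(α))(-sin(α)) + (cos(α))(cos(α)) = 1
g'_{ij} = diag(1, 1)
The Euclidean metric is invariant under rotations.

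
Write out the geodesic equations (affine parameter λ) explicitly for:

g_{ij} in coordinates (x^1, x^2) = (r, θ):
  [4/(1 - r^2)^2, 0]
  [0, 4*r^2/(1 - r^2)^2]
Geodesic equation: d^2x^k/dλ^2 + Γ^k_{ij} (dx^i/dλ)(dx^j/dλ) = 0.
Non-zero Christoffel symbols:
Γ^r_{r r} = 2*r/(1 - r^2)
Γ^r_{θ θ} = (r^3 + r)/(r^2 - 1)
Γ^θ_{r θ} = (-r^2 - 1)/(r^3 - r)
Substituting (the symmetric pair Γ^k_{ij}, Γ^k_{ji} combines into a factor 2):
d^2r/dλ^2 + (2*r/(1 - r^2)) (dr/dλ)^2 + ((r^3 + r)/(r^2 - 1)) (dθ/dλ)^2 = 0
d^2θ/dλ^2 + ((-2*r^2 - 2)/(r^3 - r)) (dr/dλ)(dθ/dλ) = 0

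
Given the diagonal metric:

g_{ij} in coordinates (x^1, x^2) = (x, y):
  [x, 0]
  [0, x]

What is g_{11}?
With x^1 = x, x^2 = y, g_{11} = g_{xx} is the row-1, column-1 entry of the matrix.
g_{11} = x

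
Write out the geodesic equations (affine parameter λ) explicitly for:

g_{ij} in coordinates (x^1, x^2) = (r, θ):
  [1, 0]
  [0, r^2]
Geodesic equation: d^2x^k/dλ^2 + Γ^k_{ij} (dx^i/dλ)(dx^j/dλ) = 0.
Non-zero Christoffel symbols:
Γ^r_{θ θ} = -r
Γ^θ_{r θ} = 1/r
Substituting (the symmetric pair Γ^k_{ij}, Γ^k_{ji} combines into a factor 2):
d^2r/dλ^2 - r (dθ/dλ)^2 = 0
d^2θ/dλ^2 + (2/r) (dr/dλ)(dθ/dλ) = 0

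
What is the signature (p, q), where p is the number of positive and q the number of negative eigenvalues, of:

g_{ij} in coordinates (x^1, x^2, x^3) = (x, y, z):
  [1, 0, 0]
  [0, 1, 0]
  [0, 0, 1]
The metric is diagonal, so its eigenvalues are the diagonal entries: 1, 1, 1 (at a generic point, where coordinate-dependent entries are positive).
3 positive, 0 negative.
(3, 0) - Riemannian (positive definite)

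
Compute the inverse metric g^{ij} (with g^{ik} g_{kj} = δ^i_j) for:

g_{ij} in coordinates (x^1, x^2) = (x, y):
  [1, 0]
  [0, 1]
The metric is diagonal, so g^{ij} is diagonal with entries 1/g_{ii}: diag(1, 1).
g^{ij}:
  [1, 0]
  [0, 1]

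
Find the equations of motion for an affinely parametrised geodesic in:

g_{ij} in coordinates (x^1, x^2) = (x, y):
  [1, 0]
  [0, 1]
Geodesic equation: d^2x^k/dλ^2 + Γ^k_{ij} (dx^i/dλ)(dx^j/dλ) = 0.
All Christoffel symbols vanish, so the geodesics are straight lines:
d^2x/dλ^2 = 0
d^2y/dλ^2 = 0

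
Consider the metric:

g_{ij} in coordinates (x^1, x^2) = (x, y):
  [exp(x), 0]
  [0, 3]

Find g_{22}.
With x^1 = x, x^2 = y, g_{22} = g_{yy} is the row-2, column-2 entry of the matrix.
g_{22} = 3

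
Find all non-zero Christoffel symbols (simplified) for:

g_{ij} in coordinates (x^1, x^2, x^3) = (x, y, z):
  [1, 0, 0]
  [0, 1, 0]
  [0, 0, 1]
Using Γ^k_{ij} = (1/2) g^{km} (∂_i g_{mj} + ∂_j g_{mi} - ∂_m g_{ij}); the metric is diagonal, so only the m = k term contributes.
Every metric component is constant, so all ∂_m g_{ij} = 0 and every Christoffel symbol vanishes.
All Christoffel symbols are zero.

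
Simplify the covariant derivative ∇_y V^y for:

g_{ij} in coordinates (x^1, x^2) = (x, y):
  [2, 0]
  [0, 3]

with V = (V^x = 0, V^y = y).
All Christoffel symbols are zero.
∇_y V^y = ∂_y V^y + Γ^y_{y j} V^j
  = (1) + (0)(0) + (0)(y)
  = 1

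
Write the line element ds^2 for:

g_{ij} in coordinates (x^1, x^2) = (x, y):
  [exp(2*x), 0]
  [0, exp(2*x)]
ds^2 = g_{ij} dx^i dx^j; only the non-zero components contribute.
ds^2 = exp(2*x) dx^2 + exp(2*x) dy^2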